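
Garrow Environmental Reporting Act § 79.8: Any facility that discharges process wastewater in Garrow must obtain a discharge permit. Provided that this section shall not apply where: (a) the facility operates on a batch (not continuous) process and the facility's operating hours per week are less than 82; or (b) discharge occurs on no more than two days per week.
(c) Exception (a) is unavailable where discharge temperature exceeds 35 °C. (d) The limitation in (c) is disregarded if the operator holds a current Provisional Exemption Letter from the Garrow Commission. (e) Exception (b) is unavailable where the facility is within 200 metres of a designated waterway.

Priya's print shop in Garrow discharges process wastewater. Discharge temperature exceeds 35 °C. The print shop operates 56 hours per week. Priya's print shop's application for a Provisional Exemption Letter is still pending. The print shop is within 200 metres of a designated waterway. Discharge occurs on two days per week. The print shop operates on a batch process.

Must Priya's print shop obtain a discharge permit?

All of (a)'s requirements are met (the facility operates on a batch process; the facility's operating hours per week are 56, less than the 82 limit). But applying paragraphs (c)–(d): (c) operates — discharge temperature exceeds 35 °C. (d), which would lift (c), is inapplicable — the Provisional Exemption Letter is not current. Exception (a) does not apply.
All of (b)'s requirements are met (discharge occurs on no more than two days per week). But applying paragraph (e): (e) operates against (b): the print shop is within 200 m of a designated waterway. Exception (b) does not apply.
Every exception is unavailable, so the rule governs.

Yes — Priya's print shop must obtain a discharge permit.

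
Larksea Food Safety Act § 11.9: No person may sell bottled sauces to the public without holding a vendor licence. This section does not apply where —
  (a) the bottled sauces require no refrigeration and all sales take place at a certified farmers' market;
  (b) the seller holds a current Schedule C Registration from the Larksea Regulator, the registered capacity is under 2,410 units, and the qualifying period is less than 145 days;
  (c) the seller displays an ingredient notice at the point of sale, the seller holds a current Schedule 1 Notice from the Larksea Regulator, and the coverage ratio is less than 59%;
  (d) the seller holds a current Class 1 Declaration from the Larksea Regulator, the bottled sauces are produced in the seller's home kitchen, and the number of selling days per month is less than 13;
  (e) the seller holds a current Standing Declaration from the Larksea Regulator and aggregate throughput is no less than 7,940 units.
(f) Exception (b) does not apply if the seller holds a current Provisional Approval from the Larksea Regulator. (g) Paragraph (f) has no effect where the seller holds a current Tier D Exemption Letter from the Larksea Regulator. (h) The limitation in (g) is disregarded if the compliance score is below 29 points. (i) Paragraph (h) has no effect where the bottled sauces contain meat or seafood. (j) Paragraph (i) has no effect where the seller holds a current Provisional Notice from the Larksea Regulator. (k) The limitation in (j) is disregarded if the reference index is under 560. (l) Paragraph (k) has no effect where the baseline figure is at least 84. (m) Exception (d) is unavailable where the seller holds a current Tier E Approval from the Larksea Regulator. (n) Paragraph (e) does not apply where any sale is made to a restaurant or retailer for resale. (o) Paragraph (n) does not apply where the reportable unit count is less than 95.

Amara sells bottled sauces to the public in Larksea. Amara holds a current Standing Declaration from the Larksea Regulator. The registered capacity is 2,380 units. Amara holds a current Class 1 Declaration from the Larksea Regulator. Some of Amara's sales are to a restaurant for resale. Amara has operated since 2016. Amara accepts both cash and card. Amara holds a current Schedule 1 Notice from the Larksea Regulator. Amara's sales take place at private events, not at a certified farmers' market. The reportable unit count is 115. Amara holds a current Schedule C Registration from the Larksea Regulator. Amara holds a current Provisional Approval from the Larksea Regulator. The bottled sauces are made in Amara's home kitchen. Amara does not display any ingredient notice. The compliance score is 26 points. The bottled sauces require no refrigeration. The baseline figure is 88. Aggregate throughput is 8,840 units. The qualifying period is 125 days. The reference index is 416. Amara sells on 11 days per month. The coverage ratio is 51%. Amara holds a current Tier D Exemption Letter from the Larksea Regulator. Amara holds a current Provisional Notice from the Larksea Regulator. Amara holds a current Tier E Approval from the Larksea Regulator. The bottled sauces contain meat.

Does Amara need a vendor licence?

Yes — Amara must hold a vendor licence.

Exception (a) fails — sales are at private events, not a certified farmers' market.
All of (b)'s requirements are met (a current Schedule C Registration is held; the registered capacity is 2,380 units, under the 2,410 units limit; the qualifying period is 125 days, less than the 145 days limit). Turning to paragraphs (f)–(l): (f) operates against (b): a current Provisional Approval is held. (g) is triggered (a current Tier D Exemption Letter is held), but is itself disapplied by (h): (h) applies — the compliance score is 26 points, below the 29 points limit. (i) applies (the bottled sauces contain meat), but is displaced by (j): (j) operates against (i): a current Provisional Notice is held. (k) would limit (j) — the reference index is 416, under the 560 limit — but (l) sets (k) aside: (l) operates — the baseline figure is 88, meeting the 84 threshold. So (b) is unavailable.
Exception (c) requires that the seller displays an ingredient notice at the point of sale; but no ingredient notice is displayed, so (c) is unavailable.
Exception (d)'s conditions are all satisfied: a current Class 1 Declaration is held; the bottled sauces are home-kitchen produced; the number of selling days per month is 11, less than the 13 limit. But: (m) operates against (d): a current Tier E Approval is held. (d) is therefore removed.
Exception (e)'s conditions are all satisfied: a current Standing Declaration is held; aggregate throughput is 8,840 units, meeting the 7,940 units threshold. But: (n) applies — some sales are to a restaurant for resale. (o), which would lift (n), is not triggered — the reportable unit count is 115, not less than 95. (e) is therefore removed.
No exception displaces § 11.9.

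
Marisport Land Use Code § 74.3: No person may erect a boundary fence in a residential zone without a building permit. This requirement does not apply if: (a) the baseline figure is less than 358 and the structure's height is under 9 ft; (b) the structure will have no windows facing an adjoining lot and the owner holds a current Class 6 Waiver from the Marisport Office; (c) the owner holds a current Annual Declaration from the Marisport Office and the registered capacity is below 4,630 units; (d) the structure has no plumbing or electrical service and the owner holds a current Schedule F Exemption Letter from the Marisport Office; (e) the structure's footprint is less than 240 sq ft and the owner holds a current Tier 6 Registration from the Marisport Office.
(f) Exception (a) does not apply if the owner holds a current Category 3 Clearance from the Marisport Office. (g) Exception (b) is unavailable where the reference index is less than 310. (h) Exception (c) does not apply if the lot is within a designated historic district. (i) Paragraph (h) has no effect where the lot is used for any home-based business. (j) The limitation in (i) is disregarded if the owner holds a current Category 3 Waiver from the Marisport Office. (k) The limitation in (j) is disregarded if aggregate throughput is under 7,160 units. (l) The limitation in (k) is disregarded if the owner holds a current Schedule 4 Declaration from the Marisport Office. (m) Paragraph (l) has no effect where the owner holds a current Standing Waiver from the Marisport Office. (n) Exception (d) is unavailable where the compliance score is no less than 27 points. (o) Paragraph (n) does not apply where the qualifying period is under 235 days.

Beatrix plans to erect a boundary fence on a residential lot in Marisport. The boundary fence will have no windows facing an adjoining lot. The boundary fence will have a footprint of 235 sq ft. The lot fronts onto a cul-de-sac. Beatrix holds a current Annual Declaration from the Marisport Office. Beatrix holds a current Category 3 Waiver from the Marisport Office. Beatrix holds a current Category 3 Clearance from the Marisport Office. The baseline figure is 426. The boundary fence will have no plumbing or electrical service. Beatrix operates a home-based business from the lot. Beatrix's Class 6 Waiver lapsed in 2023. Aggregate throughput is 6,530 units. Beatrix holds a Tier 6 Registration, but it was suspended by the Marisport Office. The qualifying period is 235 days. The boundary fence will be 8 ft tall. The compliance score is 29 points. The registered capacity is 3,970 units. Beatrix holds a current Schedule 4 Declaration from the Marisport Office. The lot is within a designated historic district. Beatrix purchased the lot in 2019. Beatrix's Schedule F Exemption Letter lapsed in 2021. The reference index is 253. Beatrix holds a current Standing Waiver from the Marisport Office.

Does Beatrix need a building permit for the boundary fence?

Exception (a) fails — the baseline figure is 426, not less than 358.
Exception (b) requires that the owner holds a current Class 6 Waiver from the Marisport Office; but the Class 6 Waiver is not current, so (b) is unavailable.
All of (c)'s requirements are met (a current Annual Declaration is held; the registered capacity is 3,970 units, below the 4,630 units limit). As to paragraphs (h)–(m): (h) would limit (c) — the lot is in a historic district — but (i) sets (h) aside: (i) applies — a home-based business operates on the lot. (j) is engaged (a current Category 3 Waiver is held), but is set aside by (k): (k) applies — aggregate throughput is 6,530 units, under the 7,160 units limit. (l) would limit (k) — a current Schedule 4 Declaration is held — but (m) sets (l) aside: (m) operates against (l): a current Standing Waiver is held. (c) remains available.
Exception (d) requires that the owner holds a current Schedule F Exemption Letter from the Marisport Office; but no current Schedule F Exemption Letter is held, so (d) is unavailable.
Exception (e) fails — there is no Tier 6 Registration in force.

No — exception (c) applies; Beatrix does not need a building permit.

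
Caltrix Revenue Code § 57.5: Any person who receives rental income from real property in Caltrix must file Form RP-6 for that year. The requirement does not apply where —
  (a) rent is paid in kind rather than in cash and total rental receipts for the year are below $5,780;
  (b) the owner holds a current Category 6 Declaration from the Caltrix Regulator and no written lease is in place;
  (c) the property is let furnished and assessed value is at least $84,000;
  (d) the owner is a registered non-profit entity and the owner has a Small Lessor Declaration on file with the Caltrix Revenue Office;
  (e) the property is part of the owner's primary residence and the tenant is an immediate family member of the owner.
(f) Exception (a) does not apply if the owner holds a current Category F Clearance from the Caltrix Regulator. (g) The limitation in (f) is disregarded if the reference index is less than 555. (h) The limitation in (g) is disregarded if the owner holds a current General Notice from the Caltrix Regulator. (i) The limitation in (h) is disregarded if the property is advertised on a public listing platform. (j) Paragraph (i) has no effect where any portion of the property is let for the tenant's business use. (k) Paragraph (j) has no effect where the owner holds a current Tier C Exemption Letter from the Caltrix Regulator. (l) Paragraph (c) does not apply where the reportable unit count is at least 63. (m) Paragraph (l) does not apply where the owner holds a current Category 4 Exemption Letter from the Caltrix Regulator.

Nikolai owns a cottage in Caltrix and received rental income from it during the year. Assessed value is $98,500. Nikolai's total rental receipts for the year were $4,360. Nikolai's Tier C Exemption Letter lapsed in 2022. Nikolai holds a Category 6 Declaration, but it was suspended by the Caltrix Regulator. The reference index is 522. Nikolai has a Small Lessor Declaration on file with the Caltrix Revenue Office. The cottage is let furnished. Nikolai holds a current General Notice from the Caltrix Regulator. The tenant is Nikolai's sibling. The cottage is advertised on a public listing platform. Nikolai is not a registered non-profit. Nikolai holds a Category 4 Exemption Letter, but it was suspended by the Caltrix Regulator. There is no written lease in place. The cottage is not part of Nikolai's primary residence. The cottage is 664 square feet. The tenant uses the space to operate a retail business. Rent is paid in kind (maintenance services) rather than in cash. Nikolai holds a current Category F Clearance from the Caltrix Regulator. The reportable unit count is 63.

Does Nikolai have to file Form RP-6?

Yes — Nikolai must file Form RP-6.

Exception (a)'s conditions are all satisfied: rent is paid in kind; total rental receipts for the year are $4,360, below the $5,780 limit. But: (f) operates against (a): a current Category F Clearance is held. (g) operates (the reference index is 522, less than the 555 limit), but is set aside by (h): (h) is engaged — a current General Notice is held. (i) would limit (h) — the property is publicly advertised — but (j) sets (i) aside: (j) operates against (i): the space is let for business use. (k), which would lift (j), is inapplicable — there is no Tier C Exemption Letter in force. So (a) is unavailable.
Exception (b) fails — there is no Category 6 Declaration in force.
Exception (c): the property is let furnished; assessed value is $98,500, meeting the $84,000 threshold — every condition holds. However, paragraphs (l)–(m) must be considered: (l) operates against (c): the reportable unit count is 63, meeting the 63 threshold. (m), which would lift (l), is inapplicable — the Category 4 Exemption Letter is not current. So (c) is unavailable.
Exception (d) requires that the owner is a registered non-profit entity; but Nikolai is not a registered non-profit, so (d) is unavailable.
Exception (e) requires that the property is part of the owner's primary residence; but the cottage is not part of the primary residence, so (e) is unavailable.
No exception displaces § 57.5.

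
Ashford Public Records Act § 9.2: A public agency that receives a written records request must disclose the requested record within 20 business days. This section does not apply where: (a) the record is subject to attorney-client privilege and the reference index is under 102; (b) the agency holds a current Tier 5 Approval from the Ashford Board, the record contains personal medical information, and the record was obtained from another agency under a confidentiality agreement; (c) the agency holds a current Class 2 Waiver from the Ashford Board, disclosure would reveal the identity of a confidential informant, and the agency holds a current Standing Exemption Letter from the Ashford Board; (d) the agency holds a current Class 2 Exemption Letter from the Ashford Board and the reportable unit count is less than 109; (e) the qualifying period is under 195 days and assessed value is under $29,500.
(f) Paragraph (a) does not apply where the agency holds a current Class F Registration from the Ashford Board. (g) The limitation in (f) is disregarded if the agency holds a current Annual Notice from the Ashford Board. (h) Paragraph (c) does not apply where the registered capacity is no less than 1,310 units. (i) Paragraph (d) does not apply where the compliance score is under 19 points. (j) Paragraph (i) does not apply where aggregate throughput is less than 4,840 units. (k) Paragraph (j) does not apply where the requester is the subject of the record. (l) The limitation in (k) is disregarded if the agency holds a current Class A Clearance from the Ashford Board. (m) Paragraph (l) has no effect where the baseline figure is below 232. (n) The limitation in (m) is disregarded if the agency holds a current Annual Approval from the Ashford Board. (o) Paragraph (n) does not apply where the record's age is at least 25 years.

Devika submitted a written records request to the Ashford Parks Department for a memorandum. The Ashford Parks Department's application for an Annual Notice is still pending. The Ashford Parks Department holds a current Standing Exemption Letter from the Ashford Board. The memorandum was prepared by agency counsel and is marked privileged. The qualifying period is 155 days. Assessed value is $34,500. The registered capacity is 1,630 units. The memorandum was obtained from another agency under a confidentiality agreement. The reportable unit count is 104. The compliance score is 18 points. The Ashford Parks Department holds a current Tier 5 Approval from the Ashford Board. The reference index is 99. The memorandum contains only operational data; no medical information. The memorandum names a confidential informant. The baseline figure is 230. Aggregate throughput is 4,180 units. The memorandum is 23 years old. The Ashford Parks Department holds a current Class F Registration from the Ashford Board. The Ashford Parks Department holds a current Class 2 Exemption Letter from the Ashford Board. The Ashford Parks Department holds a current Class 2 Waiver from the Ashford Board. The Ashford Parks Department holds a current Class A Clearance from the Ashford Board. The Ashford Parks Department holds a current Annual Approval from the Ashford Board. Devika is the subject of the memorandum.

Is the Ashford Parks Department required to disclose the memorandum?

All of (a)'s requirements are met (the memorandum is privileged; the reference index is 99, under the 102 limit). However, paragraphs (f)–(g) must be considered: (f) operates — a current Class F Registration is held. (g) is not triggered (there is no Annual Notice in force), so (f) stands. So (a) is unavailable.
Exception (b) does not apply: the memorandum contains only operational data.
All of (c)'s requirements are met (a current Class 2 Waiver is held; the memorandum names a confidential informant; a current Standing Exemption Letter is held). But: (h) operates against (c): the registered capacity is 1,630 units, meeting the 1,310 units threshold. Exception (c) does not apply.
Exception (d): a current Class 2 Exemption Letter is held; the reportable unit count is 104, less than the 109 limit — every condition holds. Considering the limiting provisions: (i) would limit (d) — the compliance score is 18 points, under the 19 points limit — but (j) sets (i) aside: (j) is triggered — aggregate throughput is 4,180 units, less than the 4,840 units limit. (k) operates (Devika is the subject of the memorandum), but is displaced by (l): (l) is engaged — a current Class A Clearance is held. (m) would limit (l) — the baseline figure is 230, below the 232 limit — but (n) sets (m) aside: (n) is triggered — a current Annual Approval is held. (o) does not operate here (the record's age is 23 years, short of 25 years), so (n) stands. So (d) applies.
Exception (e) fails — assessed value is $34,500, not under $29,500.

No — exception (d) applies; the Ashford Parks Department is not required to disclose the memorandum.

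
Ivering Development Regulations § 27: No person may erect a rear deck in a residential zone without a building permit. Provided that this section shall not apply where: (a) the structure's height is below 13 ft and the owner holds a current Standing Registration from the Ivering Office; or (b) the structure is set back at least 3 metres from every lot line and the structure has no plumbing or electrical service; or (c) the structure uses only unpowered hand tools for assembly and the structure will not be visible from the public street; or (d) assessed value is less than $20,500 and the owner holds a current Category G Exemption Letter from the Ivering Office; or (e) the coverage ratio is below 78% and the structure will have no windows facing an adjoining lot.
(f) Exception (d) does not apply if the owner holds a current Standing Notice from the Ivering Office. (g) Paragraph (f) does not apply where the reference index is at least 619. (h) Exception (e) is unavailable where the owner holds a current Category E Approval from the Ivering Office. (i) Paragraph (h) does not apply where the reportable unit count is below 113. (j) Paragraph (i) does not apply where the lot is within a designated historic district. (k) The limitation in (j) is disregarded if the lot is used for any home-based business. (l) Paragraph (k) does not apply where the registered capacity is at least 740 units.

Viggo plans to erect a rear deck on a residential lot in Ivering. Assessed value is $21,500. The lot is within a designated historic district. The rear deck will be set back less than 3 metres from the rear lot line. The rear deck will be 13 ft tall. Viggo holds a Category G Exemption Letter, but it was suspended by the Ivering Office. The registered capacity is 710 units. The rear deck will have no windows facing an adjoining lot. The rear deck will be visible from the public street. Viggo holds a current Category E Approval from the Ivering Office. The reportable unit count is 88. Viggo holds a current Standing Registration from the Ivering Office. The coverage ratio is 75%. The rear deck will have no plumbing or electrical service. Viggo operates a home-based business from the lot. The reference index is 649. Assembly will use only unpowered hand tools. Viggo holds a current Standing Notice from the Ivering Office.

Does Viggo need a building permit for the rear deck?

No — exception (e) applies; Viggo does not need a building permit.

Exception (a) does not apply: the structure's height is 13 ft, not below 13 ft.
Exception (b) does not apply: the rear setback is under 3 m.
Exception (c) does not apply: the structure will be visible from the street.
Exception (d) requires that assessed value is less than $20,500; but assessed value is $21,500, not less than $20,500, so (d) is unavailable.
Exception (e) is satisfied on its face — the coverage ratio is 75%, below the 78% limit; no windows face an adjoining lot. Considering the limiting provisions: (h) applies (a current Category E Approval is held), but is displaced by (i): (i) operates — the reportable unit count is 88, below the 113 limit. (j) would limit (i) — the lot is in a historic district — but (k) sets (j) aside: (k) applies — a home-based business operates on the lot. (l) is inapplicable (the registered capacity is 710 units, short of 740 units), so (k) stands. (e) remains available.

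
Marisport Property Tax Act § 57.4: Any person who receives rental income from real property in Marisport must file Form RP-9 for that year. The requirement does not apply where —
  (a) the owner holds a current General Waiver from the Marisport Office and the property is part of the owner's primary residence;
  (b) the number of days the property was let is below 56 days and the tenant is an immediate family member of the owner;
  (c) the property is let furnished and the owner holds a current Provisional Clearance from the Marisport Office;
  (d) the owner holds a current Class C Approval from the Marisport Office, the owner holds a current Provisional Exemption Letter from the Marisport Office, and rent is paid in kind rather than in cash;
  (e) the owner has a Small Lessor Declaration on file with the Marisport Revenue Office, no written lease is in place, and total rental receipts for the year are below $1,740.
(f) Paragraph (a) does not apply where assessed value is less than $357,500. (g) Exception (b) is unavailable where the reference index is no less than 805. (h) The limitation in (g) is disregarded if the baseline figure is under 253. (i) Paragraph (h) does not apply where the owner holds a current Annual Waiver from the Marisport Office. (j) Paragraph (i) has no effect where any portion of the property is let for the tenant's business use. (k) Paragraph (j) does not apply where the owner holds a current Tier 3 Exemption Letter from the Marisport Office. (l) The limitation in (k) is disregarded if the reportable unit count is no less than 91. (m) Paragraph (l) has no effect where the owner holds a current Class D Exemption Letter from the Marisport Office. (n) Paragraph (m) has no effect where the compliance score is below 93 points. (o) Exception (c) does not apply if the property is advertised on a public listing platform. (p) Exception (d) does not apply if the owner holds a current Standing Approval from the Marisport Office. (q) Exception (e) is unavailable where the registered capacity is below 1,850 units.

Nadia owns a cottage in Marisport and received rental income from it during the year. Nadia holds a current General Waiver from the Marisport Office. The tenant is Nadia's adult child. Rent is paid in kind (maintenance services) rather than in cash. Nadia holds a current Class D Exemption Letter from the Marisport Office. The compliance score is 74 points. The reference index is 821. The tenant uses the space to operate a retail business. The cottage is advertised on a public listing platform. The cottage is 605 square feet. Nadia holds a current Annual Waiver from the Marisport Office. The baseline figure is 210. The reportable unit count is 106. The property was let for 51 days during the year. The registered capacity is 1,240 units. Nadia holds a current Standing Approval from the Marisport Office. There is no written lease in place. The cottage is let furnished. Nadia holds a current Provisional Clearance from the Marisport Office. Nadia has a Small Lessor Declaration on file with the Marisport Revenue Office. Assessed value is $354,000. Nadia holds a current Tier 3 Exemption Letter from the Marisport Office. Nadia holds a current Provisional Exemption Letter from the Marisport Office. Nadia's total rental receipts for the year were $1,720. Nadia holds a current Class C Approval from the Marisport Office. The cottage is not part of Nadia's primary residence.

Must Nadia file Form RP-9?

Exception (a) fails — the cottage is not part of the primary residence.
Exception (b)'s conditions are all satisfied: the number of days the property was let is 51 days, below the 56 days limit; the tenant is an immediate family member. Applying paragraphs (g)–(n): (g) is triggered (the reference index is 821, meeting the 805 threshold), but is displaced by (h): (h) is engaged — the baseline figure is 210, under the 253 limit. (i) would limit (h) — a current Annual Waiver is held — but (j) sets (i) aside: (j) applies — the space is let for business use. (k) would limit (j) — a current Tier 3 Exemption Letter is held — but (l) sets (k) aside: (l) operates against (k): the reportable unit count is 106, meeting the 91 threshold. (m) would limit (l) — a current Class D Exemption Letter is held — but (n) sets (m) aside: (n) operates against (m): the compliance score is 74 points, below the 93 points limit. So (b) applies.
Exception (c) is satisfied on its face — the property is let furnished; a current Provisional Clearance is held. However, paragraph (o) must be considered: (o) applies — the property is publicly advertised. Exception (c) does not apply.
Exception (d): a current Class C Approval is held; a current Provisional Exemption Letter is held; rent is paid in kind — every condition holds. But applying paragraph (p): (p) applies — a current Standing Approval is held. (d) is therefore removed.
Exception (e): a Small Lessor Declaration is on file; there is no written lease; total rental receipts for the year are $1,720, below the $1,740 limit — every condition holds. However, paragraph (q) must be considered: (q) operates against (e): the registered capacity is 1,240 units, below the 1,850 units limit. Exception (e) does not apply.

No — exception (b) applies; Nadia is not required to file Form RP-9.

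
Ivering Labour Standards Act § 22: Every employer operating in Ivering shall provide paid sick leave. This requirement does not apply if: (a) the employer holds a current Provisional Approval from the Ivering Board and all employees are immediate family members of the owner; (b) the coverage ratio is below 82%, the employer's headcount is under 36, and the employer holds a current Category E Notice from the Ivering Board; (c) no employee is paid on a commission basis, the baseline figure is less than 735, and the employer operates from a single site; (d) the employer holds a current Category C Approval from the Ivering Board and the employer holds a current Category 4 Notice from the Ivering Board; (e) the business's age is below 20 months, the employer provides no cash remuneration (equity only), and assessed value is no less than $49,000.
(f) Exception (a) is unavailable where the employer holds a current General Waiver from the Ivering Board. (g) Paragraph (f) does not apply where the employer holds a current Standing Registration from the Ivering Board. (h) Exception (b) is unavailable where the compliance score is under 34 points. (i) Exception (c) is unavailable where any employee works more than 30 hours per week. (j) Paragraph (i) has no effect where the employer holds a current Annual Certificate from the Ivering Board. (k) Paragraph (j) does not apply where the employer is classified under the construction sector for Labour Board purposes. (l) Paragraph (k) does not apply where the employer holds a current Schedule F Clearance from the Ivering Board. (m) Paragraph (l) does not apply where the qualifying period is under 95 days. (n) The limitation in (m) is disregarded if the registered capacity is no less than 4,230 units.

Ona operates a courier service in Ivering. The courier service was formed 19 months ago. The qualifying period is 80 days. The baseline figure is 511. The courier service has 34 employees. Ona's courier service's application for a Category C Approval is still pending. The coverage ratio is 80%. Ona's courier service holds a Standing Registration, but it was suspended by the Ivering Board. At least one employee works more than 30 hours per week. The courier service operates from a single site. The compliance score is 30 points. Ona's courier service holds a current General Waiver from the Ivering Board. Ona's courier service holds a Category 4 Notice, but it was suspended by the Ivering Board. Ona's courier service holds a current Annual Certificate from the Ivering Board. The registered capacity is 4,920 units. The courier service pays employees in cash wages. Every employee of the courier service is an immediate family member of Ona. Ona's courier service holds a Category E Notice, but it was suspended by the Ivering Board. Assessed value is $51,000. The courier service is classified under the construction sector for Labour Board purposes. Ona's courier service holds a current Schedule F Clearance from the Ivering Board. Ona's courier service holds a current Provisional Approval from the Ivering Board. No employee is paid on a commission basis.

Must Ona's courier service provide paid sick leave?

Exception (a)'s conditions are all satisfied: a current Provisional Approval is held; every employee is an immediate family member. Turning to paragraphs (f)–(g): (f) applies — a current General Waiver is held. (g), which would lift (f), does not operate here — there is no Standing Registration in force. Exception (a) does not apply.
Exception (b) does not apply: no current Category E Notice is held.
All of (c)'s requirements are met (no employee is paid on commission; the baseline figure is 511, less than the 735 limit; the employer operates from a single site). Under paragraphs (i)–(n): (i) would limit (c) — at least one employee exceeds 30 hours/week — but (j) sets (i) aside: (j) operates against (i): a current Annual Certificate is held. (k) would limit (j) — the courier service is classified under the construction sector — but (l) sets (k) aside: (l) operates against (k): a current Schedule F Clearance is held. (m) would limit (l) — the qualifying period is 80 days, under the 95 days limit — but (n) sets (m) aside: (n) is triggered — the registered capacity is 4,920 units, meeting the 4,230 units threshold. Exception (c) stands.
Exception (d) requires that the employer holds a current Category C Approval from the Ivering Board; but the Category C Approval is not current, so (d) is unavailable.
Exception (e) fails — employees are paid cash wages.

No — exception (c) applies; Ona's courier service is not required to provide paid sick leave.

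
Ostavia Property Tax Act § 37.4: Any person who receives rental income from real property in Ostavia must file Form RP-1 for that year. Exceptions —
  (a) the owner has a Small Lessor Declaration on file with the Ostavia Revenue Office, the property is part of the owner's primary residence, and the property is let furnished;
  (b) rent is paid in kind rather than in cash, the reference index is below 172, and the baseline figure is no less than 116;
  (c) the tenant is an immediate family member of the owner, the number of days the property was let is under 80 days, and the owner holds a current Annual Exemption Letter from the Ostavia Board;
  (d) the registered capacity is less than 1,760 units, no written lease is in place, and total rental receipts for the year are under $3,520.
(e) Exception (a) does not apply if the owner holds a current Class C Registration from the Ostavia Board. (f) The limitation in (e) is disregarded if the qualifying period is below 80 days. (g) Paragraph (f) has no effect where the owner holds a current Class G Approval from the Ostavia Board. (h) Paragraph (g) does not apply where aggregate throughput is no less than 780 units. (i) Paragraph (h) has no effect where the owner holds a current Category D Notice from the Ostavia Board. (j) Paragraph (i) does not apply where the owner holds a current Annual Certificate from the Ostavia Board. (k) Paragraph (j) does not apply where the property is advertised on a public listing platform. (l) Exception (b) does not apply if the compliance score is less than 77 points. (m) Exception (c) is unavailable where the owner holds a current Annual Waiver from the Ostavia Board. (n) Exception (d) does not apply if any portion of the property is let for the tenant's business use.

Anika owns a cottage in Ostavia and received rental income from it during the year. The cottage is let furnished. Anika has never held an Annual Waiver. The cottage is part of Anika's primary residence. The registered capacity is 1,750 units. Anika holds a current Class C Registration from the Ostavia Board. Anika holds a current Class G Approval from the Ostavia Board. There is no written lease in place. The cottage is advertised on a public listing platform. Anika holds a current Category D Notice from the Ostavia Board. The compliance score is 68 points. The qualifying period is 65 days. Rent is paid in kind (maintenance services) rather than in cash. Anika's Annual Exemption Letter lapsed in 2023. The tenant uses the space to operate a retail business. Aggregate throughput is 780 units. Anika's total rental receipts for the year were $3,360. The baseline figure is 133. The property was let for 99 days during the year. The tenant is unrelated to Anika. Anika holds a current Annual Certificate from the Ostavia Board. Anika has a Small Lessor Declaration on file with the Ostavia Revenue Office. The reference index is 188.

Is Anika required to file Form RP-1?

Yes — Anika must file Form RP-1.

Exception (a)'s conditions are all satisfied: a Small Lessor Declaration is on file; the cottage is part of the primary residence; the property is let furnished. But applying paragraphs (e)–(k): (e) operates — a current Class C Registration is held. (f) would limit (e) — the qualifying period is 65 days, below the 80 days limit — but (g) sets (f) aside: (g) is triggered — a current Class G Approval is held. (h) applies (aggregate throughput is 780 units, meeting the 780 units threshold), but is overridden by (i): (i) is triggered — a current Category D Notice is held. (j) would limit (i) — a current Annual Certificate is held — but (k) sets (j) aside: (k) applies — the property is publicly advertised. So (a) is unavailable.
Exception (b) does not apply: the reference index is 188, not below 172.
Exception (c) does not apply: the tenant is unrelated to the owner.
Exception (d) is satisfied on its face — the registered capacity is 1,750 units, less than the 1,760 units limit; there is no written lease; total rental receipts for the year are $3,360, under the $3,520 limit. However, paragraph (n) must be considered: (n) is engaged — the space is let for business use. (d) is therefore removed.
No exception is made out. Anika falls within the general rule.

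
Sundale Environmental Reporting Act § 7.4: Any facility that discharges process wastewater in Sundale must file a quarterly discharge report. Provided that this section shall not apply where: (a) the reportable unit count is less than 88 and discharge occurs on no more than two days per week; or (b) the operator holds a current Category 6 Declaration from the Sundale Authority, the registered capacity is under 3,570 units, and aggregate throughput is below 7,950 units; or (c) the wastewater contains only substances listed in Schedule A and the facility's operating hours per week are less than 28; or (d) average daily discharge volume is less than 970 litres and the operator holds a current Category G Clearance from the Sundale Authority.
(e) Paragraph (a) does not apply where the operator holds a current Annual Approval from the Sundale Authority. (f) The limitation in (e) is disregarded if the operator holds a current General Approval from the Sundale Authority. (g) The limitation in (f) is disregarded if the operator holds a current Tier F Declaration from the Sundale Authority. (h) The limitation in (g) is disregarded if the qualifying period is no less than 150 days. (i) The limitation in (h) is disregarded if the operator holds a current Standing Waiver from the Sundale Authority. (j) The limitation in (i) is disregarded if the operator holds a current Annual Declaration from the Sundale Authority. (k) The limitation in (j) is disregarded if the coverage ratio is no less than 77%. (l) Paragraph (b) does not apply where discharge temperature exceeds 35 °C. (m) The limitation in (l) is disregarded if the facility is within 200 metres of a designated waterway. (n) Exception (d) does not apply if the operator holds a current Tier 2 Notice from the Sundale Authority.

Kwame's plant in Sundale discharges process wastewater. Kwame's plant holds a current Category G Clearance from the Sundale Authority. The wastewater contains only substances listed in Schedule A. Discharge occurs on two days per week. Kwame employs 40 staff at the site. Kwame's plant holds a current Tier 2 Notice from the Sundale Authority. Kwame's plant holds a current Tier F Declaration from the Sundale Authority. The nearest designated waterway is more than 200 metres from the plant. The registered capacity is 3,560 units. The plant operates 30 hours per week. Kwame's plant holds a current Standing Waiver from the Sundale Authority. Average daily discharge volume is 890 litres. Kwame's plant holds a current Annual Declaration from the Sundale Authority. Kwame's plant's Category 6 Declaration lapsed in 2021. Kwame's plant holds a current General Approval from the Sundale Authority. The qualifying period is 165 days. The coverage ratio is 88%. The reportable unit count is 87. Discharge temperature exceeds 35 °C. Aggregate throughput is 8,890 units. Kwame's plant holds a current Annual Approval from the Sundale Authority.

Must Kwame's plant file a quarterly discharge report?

Yes — Kwame's plant must file a quarterly discharge report.

Exception (a) is satisfied on its face — the reportable unit count is 87, less than the 88 limit; discharge occurs on no more than two days per week. But: (e) applies — a current Annual Approval is held. (f) is engaged (a current General Approval is held), but is displaced by (g): (g) is triggered — a current Tier F Declaration is held. (h) would limit (g) — the qualifying period is 165 days, meeting the 150 days threshold — but (i) sets (h) aside: (i) operates against (h): a current Standing Waiver is held. (j) is engaged (a current Annual Declaration is held), but is set aside by (k): (k) is triggered — the coverage ratio is 88%, meeting the 77% threshold. Exception (a) does not apply.
Exception (b) does not apply: no current Category 6 Declaration is held.
Exception (c) fails — the facility's operating hours per week are 30, not less than 28.
Exception (d) is satisfied on its face — average daily discharge volume is 890 litres, less than the 970 litres limit; a current Category G Clearance is held. However, paragraph (n) must be considered: (n) applies — a current Tier 2 Notice is held. Exception (d) does not apply.
Every exception is unavailable, so the rule governs.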